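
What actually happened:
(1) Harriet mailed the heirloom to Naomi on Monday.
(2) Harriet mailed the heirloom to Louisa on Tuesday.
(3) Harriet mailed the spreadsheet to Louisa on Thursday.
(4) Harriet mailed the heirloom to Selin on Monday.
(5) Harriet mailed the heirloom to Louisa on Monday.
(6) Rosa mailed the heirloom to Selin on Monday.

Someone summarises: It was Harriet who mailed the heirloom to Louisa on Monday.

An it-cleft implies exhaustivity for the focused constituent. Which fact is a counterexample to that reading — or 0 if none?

0

Focus of the cleft: "Harriet" (the agent). Presupposed background: same thing, recipient, setting (the heirloom / Louisa / on Monday).
Exhaustivity: Harriet is the only agent satisfying that background.
Every other fact differs from the presupposition on some backgrounded slot, so none challenges the exhaustivity.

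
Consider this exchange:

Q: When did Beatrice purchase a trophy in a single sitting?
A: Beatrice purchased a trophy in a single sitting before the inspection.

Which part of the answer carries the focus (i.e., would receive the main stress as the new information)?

The wh-word "when" asks about the time.
In the answer, "Beatrice", "a trophy" and "in a single sitting" are given — repeated from the question.
The constituent filling the time gap is "before the inspection"; that is the focus and would carry nuclear stress.

before the inspection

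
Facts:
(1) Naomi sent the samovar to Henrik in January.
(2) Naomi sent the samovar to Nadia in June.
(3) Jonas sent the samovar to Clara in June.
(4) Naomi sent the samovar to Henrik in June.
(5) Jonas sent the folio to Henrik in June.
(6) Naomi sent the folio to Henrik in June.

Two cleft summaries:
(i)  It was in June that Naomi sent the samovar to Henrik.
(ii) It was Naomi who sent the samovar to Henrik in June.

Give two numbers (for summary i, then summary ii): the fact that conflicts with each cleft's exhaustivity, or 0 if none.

1, 0

(i): focus "in June". Looking for same agent, thing, recipient (Naomi / the samovar / Henrik) with some other setting — fact (1) has in January there. Refuted.
(ii): focus "Naomi". No fact shares same thing, recipient, setting (the samovar / Henrik / in June) with a different agent. 0.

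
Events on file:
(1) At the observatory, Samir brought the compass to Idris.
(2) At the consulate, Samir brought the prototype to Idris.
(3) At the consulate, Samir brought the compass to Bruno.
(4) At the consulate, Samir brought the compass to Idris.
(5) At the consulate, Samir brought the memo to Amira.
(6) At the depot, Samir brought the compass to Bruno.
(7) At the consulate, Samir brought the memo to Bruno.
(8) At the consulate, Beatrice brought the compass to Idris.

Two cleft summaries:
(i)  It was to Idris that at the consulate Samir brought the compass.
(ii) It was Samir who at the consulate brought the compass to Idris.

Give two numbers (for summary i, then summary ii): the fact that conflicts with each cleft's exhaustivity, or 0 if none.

Summary (i) focuses "Idris" (the recipient); background same agent, thing, setting (Samir / the compass / at the consulate). Fact (3) matches that background with recipient = Bruno — refutes (i).
Summary (ii) focuses "Samir" (the agent); background same thing, recipient, setting (the compass / Idris / at the consulate). Fact (8) matches that background with agent = Beatrice — refutes (ii).

3, 8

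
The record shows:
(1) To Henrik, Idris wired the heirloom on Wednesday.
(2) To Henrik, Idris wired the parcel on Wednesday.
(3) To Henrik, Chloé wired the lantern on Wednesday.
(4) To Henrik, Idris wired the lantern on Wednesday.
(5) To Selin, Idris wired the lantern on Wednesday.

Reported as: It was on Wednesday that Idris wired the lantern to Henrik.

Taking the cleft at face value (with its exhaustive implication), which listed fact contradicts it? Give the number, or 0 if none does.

The cleft puts "on Wednesday" in focus and presupposes the open proposition with agent = Idris, thing = the lantern, recipient = Henrik.
The exhaustive reading says no other setting fits that background.
Every other fact differs from the presupposition on some backgrounded slot, so none challenges the exhaustivity.

0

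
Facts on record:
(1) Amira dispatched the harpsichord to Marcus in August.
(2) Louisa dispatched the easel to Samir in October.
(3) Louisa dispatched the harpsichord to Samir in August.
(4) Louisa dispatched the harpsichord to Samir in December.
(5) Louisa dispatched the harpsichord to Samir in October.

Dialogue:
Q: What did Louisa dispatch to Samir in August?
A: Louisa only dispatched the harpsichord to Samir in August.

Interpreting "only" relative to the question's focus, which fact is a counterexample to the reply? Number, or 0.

The question "What did ...?" targets the thing, so in the reply the focus falls on "the harpsichord".
"Only" then excludes alternative things while the background — agent = Louisa, recipient = Samir, setting = in August — is held fixed.
No fact keeps agent = Louisa, recipient = Samir, setting = in August while changing the thing; every other fact differs on something backgrounded. The reply stands.
(Fact (4) would refute a reading with focus on the setting — but that is not what the question asks.)

0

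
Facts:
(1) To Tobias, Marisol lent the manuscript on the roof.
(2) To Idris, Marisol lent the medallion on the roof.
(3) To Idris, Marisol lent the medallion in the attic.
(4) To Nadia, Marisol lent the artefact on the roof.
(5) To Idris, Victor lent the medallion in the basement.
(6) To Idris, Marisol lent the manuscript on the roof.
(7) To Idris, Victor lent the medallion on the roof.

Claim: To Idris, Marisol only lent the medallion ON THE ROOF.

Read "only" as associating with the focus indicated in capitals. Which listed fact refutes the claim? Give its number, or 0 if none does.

The capitals mark "on the roof" as focus. So "only" rules out other settings, with the rest (same agent, thing, recipient (Marisol / the medallion / Idris)) as background.
Fact (3) shares the background but differs in setting (in the attic) — a counterexample.

3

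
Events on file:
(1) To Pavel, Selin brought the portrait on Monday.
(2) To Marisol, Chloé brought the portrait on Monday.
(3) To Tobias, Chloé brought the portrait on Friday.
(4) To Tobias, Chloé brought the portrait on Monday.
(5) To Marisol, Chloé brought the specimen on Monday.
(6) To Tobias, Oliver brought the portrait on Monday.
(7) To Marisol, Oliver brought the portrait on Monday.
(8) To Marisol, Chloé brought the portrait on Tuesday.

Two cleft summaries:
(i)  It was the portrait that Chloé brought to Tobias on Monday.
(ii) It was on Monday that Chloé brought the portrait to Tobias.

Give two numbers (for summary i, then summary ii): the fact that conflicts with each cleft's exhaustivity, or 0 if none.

0, 3

(i): focus "the portrait". No fact shares agent = Chloé, recipient = Tobias, setting = on Monday with a different thing. 0.
(ii): focus "on Monday". Looking for agent = Chloé, thing = the portrait, recipient = Tobias with some other setting — fact (3) has on Friday there. Refuted.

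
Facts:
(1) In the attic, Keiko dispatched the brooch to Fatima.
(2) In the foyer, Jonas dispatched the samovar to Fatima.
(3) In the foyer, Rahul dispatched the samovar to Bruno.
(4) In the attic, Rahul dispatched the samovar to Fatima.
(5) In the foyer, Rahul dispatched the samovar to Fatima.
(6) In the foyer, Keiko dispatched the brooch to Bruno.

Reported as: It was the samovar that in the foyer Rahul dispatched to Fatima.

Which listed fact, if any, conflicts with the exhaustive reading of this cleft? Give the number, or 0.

The cleft puts "the samovar" in focus and presupposes the open proposition with Rahul as agent and Fatima as recipient and in the foyer as setting.
Exhaustivity: the samovar is the only thing satisfying that background.
No listed fact matches the background with a different thing. Exhaustivity holds.

0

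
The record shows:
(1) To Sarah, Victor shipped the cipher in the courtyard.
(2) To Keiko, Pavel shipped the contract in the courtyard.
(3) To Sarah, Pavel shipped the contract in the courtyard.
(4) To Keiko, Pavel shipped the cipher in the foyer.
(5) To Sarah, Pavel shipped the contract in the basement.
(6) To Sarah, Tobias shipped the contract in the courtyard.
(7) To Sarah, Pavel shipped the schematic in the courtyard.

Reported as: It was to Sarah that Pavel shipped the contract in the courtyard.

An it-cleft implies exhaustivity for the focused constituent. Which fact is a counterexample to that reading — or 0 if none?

2

The cleft puts "Sarah" in focus and presupposes the open proposition with agent = Pavel, thing = the contract, setting = in the courtyard.
The exhaustive reading says no other recipient fits that background.
Fact (2) shares the background but with recipient = Keiko; exhaustivity is violated.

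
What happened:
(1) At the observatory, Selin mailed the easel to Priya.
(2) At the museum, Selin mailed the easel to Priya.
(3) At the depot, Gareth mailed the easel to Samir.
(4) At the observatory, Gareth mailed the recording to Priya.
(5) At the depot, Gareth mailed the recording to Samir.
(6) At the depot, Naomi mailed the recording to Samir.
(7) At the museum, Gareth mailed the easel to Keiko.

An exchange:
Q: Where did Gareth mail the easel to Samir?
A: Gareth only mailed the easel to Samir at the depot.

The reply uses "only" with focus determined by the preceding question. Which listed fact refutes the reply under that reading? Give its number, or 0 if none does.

0

The question "Where did ...?" targets the setting, so in the reply the focus falls on "at the depot".
"Only" then excludes alternative settings while the background — same agent, thing, recipient (Gareth / the easel / Samir) — is held fixed.
No listed fact shares that background with another setting. Nothing contradicts the reply.
(Fact (5) would refute a reading with focus on the thing — but that is not what the question asks.)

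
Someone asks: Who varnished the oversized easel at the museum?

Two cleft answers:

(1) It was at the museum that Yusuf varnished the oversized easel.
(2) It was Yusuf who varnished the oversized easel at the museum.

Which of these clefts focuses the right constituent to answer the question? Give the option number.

2

The question word "who" targets the subject (agent).
Option (1) clefts "at the museum" — the location, not what was asked.
Option (2) clefts "Yusuf" — that matches what the question asks about.
So the congruent reply is (2).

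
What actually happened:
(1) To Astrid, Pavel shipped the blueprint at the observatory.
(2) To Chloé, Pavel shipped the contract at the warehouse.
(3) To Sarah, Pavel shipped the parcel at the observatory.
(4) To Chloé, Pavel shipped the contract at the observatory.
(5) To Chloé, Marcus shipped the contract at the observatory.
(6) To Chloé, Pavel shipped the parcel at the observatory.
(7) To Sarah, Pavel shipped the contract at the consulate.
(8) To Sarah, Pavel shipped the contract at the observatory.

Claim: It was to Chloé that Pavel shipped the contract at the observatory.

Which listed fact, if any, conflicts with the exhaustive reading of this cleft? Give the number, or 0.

The cleft puts "Chloé" in focus and presupposes the open proposition with Pavel as agent and the contract as thing and at the observatory as setting.
The exhaustive reading says no other recipient fits that background.
Fact (8) shares the background but with recipient = Sarah; exhaustivity is violated.

8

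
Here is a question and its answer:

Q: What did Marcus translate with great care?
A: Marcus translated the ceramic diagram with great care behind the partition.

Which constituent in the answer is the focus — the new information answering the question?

the ceramic diagram

The wh-word "what" asks about the direct object.
In the answer, "Marcus" and "with great care" are given — repeated from the question.
"behind the partition" is also new, but it specifies the location, which is not what the question asks about — so it is not the focus.
The constituent filling the direct object gap is "the ceramic diagram"; that is the focus.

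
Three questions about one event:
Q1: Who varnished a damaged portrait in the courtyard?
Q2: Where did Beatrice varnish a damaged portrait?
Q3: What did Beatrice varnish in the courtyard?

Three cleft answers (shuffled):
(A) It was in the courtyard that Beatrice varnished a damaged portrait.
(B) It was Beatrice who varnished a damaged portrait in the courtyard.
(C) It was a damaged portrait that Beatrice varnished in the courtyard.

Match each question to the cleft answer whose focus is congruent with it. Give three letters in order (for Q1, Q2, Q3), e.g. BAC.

Q1 asks about the subject (agent); cleft (B) focuses "Beatrice", which is the subject (agent) — so Q1 → B.
Q2 asks about the location; cleft (A) focuses "in the courtyard", which is the location — so Q2 → A.
Q3 asks about the direct object; cleft (C) focuses "a damaged portrait", which is the direct object — so Q3 → C.
Mapping: Q1→B, Q2→A, Q3→C.

BAC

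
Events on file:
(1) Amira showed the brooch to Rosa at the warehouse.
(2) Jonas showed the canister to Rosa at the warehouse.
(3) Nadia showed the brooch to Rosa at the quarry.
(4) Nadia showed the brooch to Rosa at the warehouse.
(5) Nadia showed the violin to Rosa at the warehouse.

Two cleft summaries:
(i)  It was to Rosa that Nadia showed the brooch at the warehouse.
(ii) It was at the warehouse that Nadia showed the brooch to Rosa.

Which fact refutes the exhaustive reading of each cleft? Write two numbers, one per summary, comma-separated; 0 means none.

(i): focus "Rosa". No fact shares Nadia as agent and the brooch as thing and at the warehouse as setting with a different recipient. 0.
(ii): focus "at the warehouse". Looking for Nadia as agent and the brooch as thing and Rosa as recipient with some other setting — fact (3) has at the quarry there. Refuted.

0, 3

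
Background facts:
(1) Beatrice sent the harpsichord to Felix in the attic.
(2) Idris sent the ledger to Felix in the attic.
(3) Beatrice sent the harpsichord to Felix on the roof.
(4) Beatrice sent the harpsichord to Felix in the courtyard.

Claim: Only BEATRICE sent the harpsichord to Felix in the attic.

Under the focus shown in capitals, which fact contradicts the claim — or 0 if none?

0

Focus (in capitals) is "Beatrice" — the agent. "Only" excludes alternative agents while holding fixed same thing, recipient, setting (the harpsichord / Felix / in the attic).
No fact matches same thing, recipient, setting (the harpsichord / Felix / in the attic) with a different agent — every other fact differs on at least one backgrounded slot. So no fact refutes it.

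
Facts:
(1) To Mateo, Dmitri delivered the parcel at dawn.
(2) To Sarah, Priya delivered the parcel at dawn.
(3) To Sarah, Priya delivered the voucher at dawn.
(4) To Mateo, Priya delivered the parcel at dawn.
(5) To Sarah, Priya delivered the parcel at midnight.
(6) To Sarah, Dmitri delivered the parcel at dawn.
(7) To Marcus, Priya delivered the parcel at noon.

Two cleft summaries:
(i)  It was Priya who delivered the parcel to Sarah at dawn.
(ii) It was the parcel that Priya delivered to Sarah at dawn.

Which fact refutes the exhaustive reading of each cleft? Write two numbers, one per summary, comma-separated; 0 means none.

6, 3

(i): focus "Priya". Looking for the parcel as thing and Sarah as recipient and at dawn as setting with some other agent — fact (6) has Dmitri there. Refuted.
(ii): focus "the parcel". Looking for Priya as agent and Sarah as recipient and at dawn as setting with some other thing — fact (3) has the voucher there. Refuted.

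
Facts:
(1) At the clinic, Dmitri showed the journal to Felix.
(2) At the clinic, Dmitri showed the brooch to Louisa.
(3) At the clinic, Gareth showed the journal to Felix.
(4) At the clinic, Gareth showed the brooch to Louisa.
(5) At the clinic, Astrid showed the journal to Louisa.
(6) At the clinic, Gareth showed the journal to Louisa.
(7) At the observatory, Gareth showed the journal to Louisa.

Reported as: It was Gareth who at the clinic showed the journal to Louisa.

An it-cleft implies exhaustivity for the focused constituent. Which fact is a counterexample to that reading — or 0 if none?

Focus of the cleft: "Gareth" (the agent). Presupposed background: thing = the journal, recipient = Louisa, setting = at the clinic.
The exhaustive reading says no other agent fits that background.
Fact (5) shares the background but with agent = Astrid; exhaustivity is violated.

5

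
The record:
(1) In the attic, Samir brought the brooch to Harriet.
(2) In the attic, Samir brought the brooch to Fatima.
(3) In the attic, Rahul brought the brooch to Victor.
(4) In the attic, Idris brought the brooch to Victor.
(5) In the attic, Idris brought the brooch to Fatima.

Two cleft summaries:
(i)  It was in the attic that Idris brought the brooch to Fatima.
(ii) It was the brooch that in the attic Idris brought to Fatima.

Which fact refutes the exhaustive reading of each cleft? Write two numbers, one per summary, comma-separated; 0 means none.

Summary (i) focuses "in the attic" (the setting); background same agent, thing, recipient (Idris / the brooch / Fatima). No fact matches that background with a different setting, so 0.
Summary (ii) focuses "the brooch" (the thing); background same agent, recipient, setting (Idris / Fatima / in the attic). No fact matches that background with a different thing, so 0.

0, 0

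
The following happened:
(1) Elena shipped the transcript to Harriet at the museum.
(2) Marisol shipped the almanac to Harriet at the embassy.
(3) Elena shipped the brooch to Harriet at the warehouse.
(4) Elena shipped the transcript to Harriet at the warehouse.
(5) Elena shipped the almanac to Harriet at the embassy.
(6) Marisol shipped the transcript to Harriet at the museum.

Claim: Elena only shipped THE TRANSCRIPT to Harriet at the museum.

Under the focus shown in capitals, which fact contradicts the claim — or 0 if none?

0

Focus (in capitals) is "the transcript" — the thing. "Only" excludes alternative things while holding fixed Elena as agent and Harriet as recipient and at the museum as setting.
No fact matches Elena as agent and Harriet as recipient and at the museum as setting with a different thing — every other fact differs on at least one backgrounded slot. So no fact refutes it.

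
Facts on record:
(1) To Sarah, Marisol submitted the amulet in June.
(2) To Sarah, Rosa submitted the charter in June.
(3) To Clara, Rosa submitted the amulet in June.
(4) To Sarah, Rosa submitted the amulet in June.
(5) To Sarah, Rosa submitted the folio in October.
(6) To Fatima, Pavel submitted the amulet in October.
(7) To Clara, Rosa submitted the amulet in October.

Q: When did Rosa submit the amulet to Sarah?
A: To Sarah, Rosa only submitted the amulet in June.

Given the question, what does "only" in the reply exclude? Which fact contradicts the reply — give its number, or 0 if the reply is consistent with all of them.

0

The question "When did ...?" targets the setting, so in the reply the focus falls on "in June".
So "only" ranges over settings; the rest (agent = Rosa, thing = the amulet, recipient = Sarah) is presupposed.
No listed fact shares that background with another setting. Nothing contradicts the reply.
(Fact (3) would refute a reading with focus on the recipient — but that is not what the question asks.)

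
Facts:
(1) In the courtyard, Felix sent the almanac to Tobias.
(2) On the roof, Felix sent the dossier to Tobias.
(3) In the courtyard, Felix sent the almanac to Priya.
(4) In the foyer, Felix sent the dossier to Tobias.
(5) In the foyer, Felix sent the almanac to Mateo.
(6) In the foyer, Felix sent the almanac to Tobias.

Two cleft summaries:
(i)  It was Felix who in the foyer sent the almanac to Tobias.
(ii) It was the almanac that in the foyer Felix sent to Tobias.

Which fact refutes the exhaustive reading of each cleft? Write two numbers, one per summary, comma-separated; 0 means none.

Summary (i) focuses "Felix" (the agent); background thing = the almanac, recipient = Tobias, setting = in the foyer. No fact matches that background with a different agent, so 0.
Summary (ii) focuses "the almanac" (the thing); background agent = Felix, recipient = Tobias, setting = in the foyer. Fact (4) matches that background with thing = the dossier — refutes (ii).

0, 4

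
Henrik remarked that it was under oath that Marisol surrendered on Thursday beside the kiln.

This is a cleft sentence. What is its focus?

In an it-cleft "It was X that/who ...", the clefted constituent X is the focus; the that/who-clause expresses the presupposed open proposition.
Here the focus is "under oath". The backgrounded (presupposed) material includes "Marisol", "beside the kiln" and "on Thursday".

under oath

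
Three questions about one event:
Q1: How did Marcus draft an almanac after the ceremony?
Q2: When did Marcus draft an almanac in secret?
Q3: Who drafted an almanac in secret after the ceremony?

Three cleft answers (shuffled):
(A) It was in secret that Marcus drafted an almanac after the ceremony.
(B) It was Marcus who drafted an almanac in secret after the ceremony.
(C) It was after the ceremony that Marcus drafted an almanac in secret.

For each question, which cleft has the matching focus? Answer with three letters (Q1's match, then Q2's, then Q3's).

Q1 asks about the manner; cleft (A) focuses "in secret", which is the manner — so Q1 → A.
Q2 asks about the time; cleft (C) focuses "after the ceremony", which is the time — so Q2 → C.
Q3 asks about the subject (agent); cleft (B) focuses "Marcus", which is the subject (agent) — so Q3 → B.
Mapping: Q1→A, Q2→C, Q3→B.

ACB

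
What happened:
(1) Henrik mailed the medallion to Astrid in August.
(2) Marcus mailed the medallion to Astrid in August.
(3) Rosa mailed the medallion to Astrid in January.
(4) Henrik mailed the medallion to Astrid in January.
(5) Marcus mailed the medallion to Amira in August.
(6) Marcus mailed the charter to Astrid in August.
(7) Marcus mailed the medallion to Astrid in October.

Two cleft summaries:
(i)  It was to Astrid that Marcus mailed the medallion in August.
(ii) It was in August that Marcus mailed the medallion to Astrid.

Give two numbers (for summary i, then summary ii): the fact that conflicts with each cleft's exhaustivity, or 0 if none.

5, 7

Summary (i) focuses "Astrid" (the recipient); background Marcus as agent and the medallion as thing and in August as setting. Fact (5) matches that background with recipient = Amira — refutes (i).
Summary (ii) focuses "in August" (the setting); background Marcus as agent and the medallion as thing and Astrid as recipient. Fact (7) matches that background with setting = in October — refutes (ii).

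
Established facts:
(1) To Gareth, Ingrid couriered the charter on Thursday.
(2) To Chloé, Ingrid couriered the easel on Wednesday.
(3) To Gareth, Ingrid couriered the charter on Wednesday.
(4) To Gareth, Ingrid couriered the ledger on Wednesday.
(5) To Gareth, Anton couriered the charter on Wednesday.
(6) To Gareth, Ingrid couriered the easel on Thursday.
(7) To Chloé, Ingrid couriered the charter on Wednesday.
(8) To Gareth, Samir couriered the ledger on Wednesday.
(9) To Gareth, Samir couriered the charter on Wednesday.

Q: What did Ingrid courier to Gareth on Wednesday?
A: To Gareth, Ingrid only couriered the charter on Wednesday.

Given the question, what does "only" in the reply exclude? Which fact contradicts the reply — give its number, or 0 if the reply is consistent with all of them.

The question "What did ...?" targets the thing, so in the reply the focus falls on "the charter".
"Only" then excludes alternative things while the background — Ingrid as agent and Gareth as recipient and on Wednesday as setting — is held fixed.
Fact (4) shares the background with a different thing (the ledger) — counterexample.
(Fact (7) would refute a reading with focus on the recipient — but that is not what the question asks.)

4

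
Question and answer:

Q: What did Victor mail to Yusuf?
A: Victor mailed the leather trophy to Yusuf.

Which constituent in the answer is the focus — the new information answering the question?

The wh-word "what" asks about the direct object.
In the answer, "Victor" and "to Yusuf" are given — repeated from the question.
The constituent filling the direct object gap is "the leather trophy"; that is the focus and would carry nuclear stress.

the leather trophy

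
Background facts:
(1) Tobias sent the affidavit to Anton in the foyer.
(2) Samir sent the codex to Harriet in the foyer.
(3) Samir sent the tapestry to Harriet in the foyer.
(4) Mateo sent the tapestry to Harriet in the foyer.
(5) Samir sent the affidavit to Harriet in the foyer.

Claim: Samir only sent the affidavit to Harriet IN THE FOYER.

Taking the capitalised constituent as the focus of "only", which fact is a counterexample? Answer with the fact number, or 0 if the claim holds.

0

The capitals mark "in the foyer" as focus. So "only" rules out other settings, with the rest (same agent, thing, recipient (Samir / the affidavit / Harriet)) as background.
Every other fact changes something in the background, not just the setting. Nothing refutes the claim.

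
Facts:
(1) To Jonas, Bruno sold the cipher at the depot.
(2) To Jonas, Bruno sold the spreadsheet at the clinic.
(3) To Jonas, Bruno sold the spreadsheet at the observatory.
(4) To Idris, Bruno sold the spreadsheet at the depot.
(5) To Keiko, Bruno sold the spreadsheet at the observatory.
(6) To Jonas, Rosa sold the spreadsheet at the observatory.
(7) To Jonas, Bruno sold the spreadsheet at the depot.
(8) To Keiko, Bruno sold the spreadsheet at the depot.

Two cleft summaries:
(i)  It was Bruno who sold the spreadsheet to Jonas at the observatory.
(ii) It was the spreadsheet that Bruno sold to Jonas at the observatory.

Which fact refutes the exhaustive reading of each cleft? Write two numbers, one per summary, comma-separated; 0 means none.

(i): focus "Bruno". Looking for thing = the spreadsheet, recipient = Jonas, setting = at the observatory with some other agent — fact (6) has Rosa there. Refuted.
(ii): focus "the spreadsheet". No fact shares agent = Bruno, recipient = Jonas, setting = at the observatory with a different thing. 0.

6, 0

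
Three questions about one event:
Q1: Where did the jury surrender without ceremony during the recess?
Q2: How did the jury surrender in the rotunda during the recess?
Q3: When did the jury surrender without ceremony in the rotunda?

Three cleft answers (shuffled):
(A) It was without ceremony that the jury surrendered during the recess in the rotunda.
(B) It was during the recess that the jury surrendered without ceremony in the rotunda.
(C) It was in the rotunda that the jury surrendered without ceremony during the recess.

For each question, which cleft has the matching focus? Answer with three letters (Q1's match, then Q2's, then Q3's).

Q1 asks about the location; cleft (C) focuses "in the rotunda", which is the location — so Q1 → C.
Q2 asks about the manner; cleft (A) focuses "without ceremony", which is the manner — so Q2 → A.
Q3 asks about the time; cleft (B) focuses "during the recess", which is the time — so Q3 → B.
Mapping: Q1→C, Q2→A, Q3→B.

CAB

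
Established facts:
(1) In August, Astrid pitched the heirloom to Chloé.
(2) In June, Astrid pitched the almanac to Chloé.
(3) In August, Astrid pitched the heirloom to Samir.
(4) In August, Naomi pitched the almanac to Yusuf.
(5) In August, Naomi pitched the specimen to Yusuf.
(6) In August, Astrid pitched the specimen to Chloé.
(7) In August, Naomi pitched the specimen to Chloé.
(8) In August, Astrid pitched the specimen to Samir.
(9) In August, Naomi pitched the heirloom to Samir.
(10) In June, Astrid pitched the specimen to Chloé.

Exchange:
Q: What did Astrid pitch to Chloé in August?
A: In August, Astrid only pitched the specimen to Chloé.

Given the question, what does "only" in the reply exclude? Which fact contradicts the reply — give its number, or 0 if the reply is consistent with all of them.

Answering "What did ...?" puts focus on the thing — here, "the specimen".
So "only" ranges over things; the rest (agent = Astrid, recipient = Chloé, setting = in August) is presupposed.
Fact (1) keeps agent = Astrid, recipient = Chloé, setting = in August but has thing = the heirloom; that refutes the reply.
(Fact (10) would refute a reading with focus on the setting — but that is not what the question asks.)

1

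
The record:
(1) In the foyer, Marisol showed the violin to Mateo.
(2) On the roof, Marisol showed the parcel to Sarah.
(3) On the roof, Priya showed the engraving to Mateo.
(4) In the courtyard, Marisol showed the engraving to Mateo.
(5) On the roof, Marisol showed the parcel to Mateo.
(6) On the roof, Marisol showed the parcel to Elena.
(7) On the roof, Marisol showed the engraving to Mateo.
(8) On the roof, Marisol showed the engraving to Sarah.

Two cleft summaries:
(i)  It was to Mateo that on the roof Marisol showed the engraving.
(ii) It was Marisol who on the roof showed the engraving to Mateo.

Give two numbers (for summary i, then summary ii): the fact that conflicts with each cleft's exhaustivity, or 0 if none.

(i): focus "Mateo". Looking for agent = Marisol, thing = the engraving, setting = on the roof with some other recipient — fact (8) has Sarah there. Refuted.
(ii): focus "Marisol". Looking for thing = the engraving, recipient = Mateo, setting = on the roof with some other agent — fact (3) has Priya there. Refuted.

8, 3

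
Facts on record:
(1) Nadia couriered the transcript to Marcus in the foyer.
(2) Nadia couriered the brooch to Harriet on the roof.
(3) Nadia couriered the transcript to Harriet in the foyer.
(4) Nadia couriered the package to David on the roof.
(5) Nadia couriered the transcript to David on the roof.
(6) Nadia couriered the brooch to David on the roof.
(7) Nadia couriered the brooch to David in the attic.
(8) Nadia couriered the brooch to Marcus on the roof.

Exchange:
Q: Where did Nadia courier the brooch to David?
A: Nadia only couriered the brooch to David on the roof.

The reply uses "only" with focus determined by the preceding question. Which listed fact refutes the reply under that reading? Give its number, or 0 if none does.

Answering "Where did ...?" puts focus on the setting — here, "on the roof".
So "only" ranges over settings; the rest (same agent, thing, recipient (Nadia / the brooch / David)) is presupposed.
Fact (7) keeps same agent, thing, recipient (Nadia / the brooch / David) but has setting = in the attic; that refutes the reply.
(Fact (2) would refute a reading with focus on the recipient — but that is not what the question asks.)

7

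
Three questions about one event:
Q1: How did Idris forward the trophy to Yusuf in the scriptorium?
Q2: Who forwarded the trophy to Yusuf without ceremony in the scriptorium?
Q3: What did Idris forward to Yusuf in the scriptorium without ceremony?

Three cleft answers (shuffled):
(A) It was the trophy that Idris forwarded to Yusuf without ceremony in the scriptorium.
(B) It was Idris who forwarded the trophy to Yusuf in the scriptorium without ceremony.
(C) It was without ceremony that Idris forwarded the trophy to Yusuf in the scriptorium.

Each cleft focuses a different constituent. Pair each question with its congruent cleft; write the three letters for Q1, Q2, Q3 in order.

Q1 asks about the manner; cleft (C) focuses "without ceremony", which is the manner — so Q1 → C.
Q2 asks about the subject (agent); cleft (B) focuses "Idris", which is the subject (agent) — so Q2 → B.
Q3 asks about the direct object; cleft (A) focuses "the trophy", which is the direct object — so Q3 → A.
Mapping: Q1→C, Q2→B, Q3→A.

CBA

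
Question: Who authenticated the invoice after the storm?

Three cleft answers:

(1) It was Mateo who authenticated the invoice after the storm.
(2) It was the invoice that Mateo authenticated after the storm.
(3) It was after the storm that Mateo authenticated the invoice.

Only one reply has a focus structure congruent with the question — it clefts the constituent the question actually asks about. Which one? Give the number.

The question word "who" targets the subject (agent).
Option (1) clefts "Mateo" — that matches what the question asks about.
Option (2) clefts "the invoice" — the direct object, not what was asked.
Option (3) clefts "after the storm" — the time, not what was asked.
So the congruent reply is (1).

1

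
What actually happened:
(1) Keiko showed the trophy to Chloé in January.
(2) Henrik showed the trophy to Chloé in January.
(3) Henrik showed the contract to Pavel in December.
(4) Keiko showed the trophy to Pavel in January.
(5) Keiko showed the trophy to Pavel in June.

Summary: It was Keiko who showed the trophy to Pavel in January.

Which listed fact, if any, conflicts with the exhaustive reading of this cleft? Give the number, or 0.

0

Focus of the cleft: "Keiko" (the agent). Presupposed background: thing = the trophy, recipient = Pavel, setting = in January.
Exhaustivity: Keiko is the only agent satisfying that background.
Every other fact differs from the presupposition on some backgrounded slot, so none challenges the exhaustivity.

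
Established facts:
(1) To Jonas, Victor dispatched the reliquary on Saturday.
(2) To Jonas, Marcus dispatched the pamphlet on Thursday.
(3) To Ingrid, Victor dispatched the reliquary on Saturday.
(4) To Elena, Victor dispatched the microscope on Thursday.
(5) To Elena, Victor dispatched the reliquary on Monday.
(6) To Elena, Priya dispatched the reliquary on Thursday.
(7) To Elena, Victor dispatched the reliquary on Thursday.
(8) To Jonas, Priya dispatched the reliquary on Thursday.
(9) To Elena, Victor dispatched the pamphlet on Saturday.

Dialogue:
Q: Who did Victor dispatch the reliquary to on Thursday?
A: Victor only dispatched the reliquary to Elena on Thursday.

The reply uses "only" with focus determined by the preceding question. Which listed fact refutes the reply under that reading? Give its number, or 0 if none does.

0

Answering "Who did ... to ...?" puts focus on the recipient — here, "Elena".
So "only" ranges over recipients; the rest (agent = Victor, thing = the reliquary, setting = on Thursday) is presupposed.
No fact keeps agent = Victor, thing = the reliquary, setting = on Thursday while changing the recipient; every other fact differs on something backgrounded. The reply stands.
(Fact (5) would refute a reading with focus on the setting — but that is not what the question asks.)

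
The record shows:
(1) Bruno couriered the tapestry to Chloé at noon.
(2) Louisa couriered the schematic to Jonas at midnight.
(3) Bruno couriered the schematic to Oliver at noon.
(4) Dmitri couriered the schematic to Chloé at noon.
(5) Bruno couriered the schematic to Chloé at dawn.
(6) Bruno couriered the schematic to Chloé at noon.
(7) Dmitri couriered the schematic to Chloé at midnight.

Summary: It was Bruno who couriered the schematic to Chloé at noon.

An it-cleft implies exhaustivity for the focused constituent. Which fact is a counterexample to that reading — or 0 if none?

4

The cleft puts "Bruno" in focus and presupposes the open proposition with thing = the schematic, recipient = Chloé, setting = at noon.
Exhaustivity: Bruno is the only agent satisfying that background.
Fact (4) shares the background but with agent = Dmitri; exhaustivity is violated.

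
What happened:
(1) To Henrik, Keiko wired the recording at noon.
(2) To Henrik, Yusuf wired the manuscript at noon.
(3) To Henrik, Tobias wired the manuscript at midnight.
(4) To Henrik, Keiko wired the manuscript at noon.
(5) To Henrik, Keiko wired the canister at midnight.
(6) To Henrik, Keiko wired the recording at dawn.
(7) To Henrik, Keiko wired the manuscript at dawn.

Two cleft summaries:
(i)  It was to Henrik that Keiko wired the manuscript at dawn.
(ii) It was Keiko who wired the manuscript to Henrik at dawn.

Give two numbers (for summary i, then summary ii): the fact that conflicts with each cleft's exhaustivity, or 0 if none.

Summary (i) focuses "Henrik" (the recipient); background agent = Keiko, thing = the manuscript, setting = at dawn. No fact matches that background with a different recipient, so 0.
Summary (ii) focuses "Keiko" (the agent); background thing = the manuscript, recipient = Henrik, setting = at dawn. No fact matches that background with a different agent, so 0.

0, 0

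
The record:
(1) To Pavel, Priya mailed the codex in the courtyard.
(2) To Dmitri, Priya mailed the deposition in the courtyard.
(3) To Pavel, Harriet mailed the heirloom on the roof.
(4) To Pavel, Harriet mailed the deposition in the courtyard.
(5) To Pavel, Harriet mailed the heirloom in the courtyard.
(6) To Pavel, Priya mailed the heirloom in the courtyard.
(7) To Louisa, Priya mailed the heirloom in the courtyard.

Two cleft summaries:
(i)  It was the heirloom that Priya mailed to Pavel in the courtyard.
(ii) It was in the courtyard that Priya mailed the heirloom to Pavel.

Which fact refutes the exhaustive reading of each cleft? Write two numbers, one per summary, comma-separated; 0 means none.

Summary (i) focuses "the heirloom" (the thing); background same agent, recipient, setting (Priya / Pavel / in the courtyard). Fact (1) matches that background with thing = the codex — refutes (i).
Summary (ii) focuses "in the courtyard" (the setting); background same agent, thing, recipient (Priya / the heirloom / Pavel). No fact matches that background with a different setting, so 0.

1, 0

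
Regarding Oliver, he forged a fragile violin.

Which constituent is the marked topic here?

The construction explicitly marks "Oliver" as what the sentence is about — the topic.
The remainder of the clause is the comment (what is said about the topic).

Oliver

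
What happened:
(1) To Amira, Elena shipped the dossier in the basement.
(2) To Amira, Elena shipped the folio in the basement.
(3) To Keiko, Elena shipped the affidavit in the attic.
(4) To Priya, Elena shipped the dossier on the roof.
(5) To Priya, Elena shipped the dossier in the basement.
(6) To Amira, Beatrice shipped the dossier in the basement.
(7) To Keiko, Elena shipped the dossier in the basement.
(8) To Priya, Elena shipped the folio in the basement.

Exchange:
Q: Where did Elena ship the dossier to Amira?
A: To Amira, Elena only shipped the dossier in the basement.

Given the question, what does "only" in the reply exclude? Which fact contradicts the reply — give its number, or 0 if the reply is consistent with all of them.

The question "Where did ...?" targets the setting, so in the reply the focus falls on "in the basement".
"Only" then excludes alternative settings while the background — same agent, thing, recipient (Elena / the dossier / Amira) — is held fixed.
No fact keeps same agent, thing, recipient (Elena / the dossier / Amira) while changing the setting; every other fact differs on something backgrounded. The reply stands.
(Fact (2) would refute a reading with focus on the thing — but that is not what the question asks.)

0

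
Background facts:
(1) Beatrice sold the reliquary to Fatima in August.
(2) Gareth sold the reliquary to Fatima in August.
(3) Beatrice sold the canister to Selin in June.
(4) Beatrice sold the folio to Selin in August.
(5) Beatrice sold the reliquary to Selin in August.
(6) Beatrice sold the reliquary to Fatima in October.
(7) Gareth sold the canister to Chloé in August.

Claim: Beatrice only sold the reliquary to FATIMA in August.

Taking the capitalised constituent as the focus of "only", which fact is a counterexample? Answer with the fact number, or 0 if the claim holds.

5

The capitals mark "Fatima" as focus. So "only" rules out other recipients, with the rest (Beatrice as agent and the reliquary as thing and in August as setting) as background.
Fact (5) matches on Beatrice as agent and the reliquary as thing and in August as setting, but has recipient = Selin instead. That refutes the claim.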